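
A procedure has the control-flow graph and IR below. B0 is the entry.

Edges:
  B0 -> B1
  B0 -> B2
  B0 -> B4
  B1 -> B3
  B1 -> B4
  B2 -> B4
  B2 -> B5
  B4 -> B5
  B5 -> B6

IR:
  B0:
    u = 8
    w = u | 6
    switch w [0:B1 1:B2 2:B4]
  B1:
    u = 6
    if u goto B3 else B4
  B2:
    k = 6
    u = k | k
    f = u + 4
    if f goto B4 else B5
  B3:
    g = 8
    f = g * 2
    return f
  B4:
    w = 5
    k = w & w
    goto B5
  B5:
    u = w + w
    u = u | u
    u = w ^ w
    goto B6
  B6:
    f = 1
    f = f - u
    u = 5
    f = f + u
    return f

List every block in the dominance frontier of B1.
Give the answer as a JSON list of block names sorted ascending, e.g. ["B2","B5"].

Answer: ["B4"]

Derivation:
idom tree: B1←B0 B2←B0 B3←B1 B4←B0 B5←B0 B6←B5
Dom∩ at merges:
  B4: preds {B0,B1,B2}: {B0} ∩ {B0,B1} ∩ {B0,B2} = {B0}; idom=B0
  B5: preds {B2,B4}: {B0,B2} ∩ {B0,B4} = {B0}; idom=B0

Frontier:
  join B4 pred B0: · stop@B0
  join B4 pred B1: B1 stop@B0
  join B4 pred B2: B2 stop@B0
  join B5 pred B2: B2 stop@B0
  join B5 pred B4: B4 stop@B0
  DF(B0)=∅
  DF(B1)={B4}
  DF(B2)={B4,B5}
  DF(B3)=∅
  DF(B4)={B5}
  DF(B5)=∅
  DF(B6)=∅

DF(B1) = ["B4"]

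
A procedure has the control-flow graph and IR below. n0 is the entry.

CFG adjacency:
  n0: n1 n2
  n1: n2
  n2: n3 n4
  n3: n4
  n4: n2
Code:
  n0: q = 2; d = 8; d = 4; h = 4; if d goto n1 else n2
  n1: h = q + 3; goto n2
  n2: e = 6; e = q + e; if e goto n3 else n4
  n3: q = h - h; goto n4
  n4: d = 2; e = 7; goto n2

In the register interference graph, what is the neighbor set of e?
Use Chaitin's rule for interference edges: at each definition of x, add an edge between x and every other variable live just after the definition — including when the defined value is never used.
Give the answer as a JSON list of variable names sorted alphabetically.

Block summaries:
  n0: {d,h,q} / ∅
  n1: {h} / {q}
  n2: {e} / {q}
  n3: {q} / {h}
  n4: {d,e} / ∅

Live sets:
  n0: in=∅ out={h,q}
  n1: in={q} out={h,q}
  n2: in={h,q} out={h,q}
  n3: in={h} out={h,q}
  n4: in={h,q} out={h,q}

Conflict graph:
  d↔{h,q}
  e↔{h,q}
  h↔{d,e,q}
  q↔{d,e,h}

N(e) = ["h", "q"]

Answer: ["h", "q"]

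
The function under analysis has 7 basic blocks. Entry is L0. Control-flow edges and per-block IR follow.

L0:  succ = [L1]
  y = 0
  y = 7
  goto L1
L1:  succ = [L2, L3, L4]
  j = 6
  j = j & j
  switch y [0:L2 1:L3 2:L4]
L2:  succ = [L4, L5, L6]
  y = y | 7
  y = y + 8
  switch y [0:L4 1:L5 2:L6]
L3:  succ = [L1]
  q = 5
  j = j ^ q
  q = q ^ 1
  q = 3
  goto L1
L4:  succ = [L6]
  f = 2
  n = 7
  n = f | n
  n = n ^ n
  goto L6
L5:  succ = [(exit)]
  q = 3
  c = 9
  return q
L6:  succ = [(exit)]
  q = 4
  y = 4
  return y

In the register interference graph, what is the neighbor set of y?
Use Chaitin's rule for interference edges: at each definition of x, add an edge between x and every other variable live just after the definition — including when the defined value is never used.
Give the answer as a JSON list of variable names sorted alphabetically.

Answer: ["j", "q"]

Derivation:
def/use:
  L0: def={y} ue=∅
  L1: def={j} ue={y}
  L2: def={y} ue={y}
  L3: def={j,q} ue={j}
  L4: def={f,n} ue=∅
  L5: def={c,q} ue=∅
  L6: def={q,y} ue=∅

Live sets:
  L0: in=∅ out={y}
  L1: in={y} out={j,y}
  L2: in={y} out=∅
  L3: in={j,y} out={y}
  L4: in=∅ out=∅
  L5: in=∅ out=∅
  L6: in=∅ out=∅

Interfere edges:
  c: {q}
  f: {n}
  j: {q,y}
  n: {f}
  q: {c,j,y}
  y: {j,q}

N(y) = ["j", "q"]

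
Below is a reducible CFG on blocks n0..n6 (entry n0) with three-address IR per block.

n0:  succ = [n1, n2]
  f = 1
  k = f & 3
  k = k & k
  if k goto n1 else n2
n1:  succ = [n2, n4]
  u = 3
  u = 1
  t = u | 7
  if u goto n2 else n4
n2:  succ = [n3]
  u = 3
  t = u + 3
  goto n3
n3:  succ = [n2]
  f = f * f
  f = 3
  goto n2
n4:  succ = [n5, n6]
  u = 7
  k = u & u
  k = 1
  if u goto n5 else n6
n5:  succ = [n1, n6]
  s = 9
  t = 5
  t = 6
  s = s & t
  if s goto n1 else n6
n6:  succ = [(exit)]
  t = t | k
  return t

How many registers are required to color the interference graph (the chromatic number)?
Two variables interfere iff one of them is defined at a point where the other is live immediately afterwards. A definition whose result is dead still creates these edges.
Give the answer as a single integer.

Answer: 4

Working:
def/use:
  n0: def={f,k} ue=∅
  n1: def={t,u} ue=∅
  n2: def={t,u} ue=∅
  n3: def={f} ue={f}
  n4: def={k,u} ue=∅
  n5: def={s,t} ue=∅
  n6: def={t} ue={k,t}

Live sets:
  n0: in=∅ out={f}
  n1: in={f} out={f,t}
  n2: in={f} out={f}
  n3: in={f} out={f}
  n4: in={f,t} out={f,k,t}
  n5: in={f,k} out={f,k,t}
  n6: in={k,t} out=∅

Interference:
  f↔{k,s,t,u}
  k↔{f,s,t,u}
  s↔{f,k,t}
  t↔{f,k,s,u}
  u↔{f,k,t}

Registers:
  clique {f,k,s,t} ⇒ need ≥ 4
  4-colouring: R0={f}  R1={k}  R2={t}  R3={s,u}
  χ = 4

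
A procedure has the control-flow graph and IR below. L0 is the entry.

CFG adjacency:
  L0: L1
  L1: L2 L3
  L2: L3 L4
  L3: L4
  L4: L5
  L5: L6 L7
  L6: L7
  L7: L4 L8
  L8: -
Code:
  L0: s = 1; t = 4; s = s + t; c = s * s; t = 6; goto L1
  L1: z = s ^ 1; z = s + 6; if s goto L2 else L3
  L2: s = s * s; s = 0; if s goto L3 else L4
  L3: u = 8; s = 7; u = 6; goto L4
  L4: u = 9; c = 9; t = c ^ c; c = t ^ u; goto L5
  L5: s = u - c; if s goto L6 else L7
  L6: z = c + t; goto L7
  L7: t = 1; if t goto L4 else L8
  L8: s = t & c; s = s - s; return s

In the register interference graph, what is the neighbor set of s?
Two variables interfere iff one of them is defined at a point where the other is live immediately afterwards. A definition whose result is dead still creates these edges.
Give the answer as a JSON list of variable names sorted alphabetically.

Answer: ["c", "t", "z"]

Working:
def/use:
  L0: {c,s,t} / ∅
  L1: {z} / {s}
  L2: {s} / {s}
  L3: {s,u} / ∅
  L4: {c,t,u} / ∅
  L5: {s} / {c,u}
  L6: {z} / {c,t}
  L7: {t} / ∅
  L8: {s} / {c,t}

Backward fixpoint:
  live L0: ∅→{s}
  live L1: {s}→{s}
  live L2: {s}→∅
  live L3: ∅→∅
  live L4: ∅→{c,t,u}
  live L5: {c,t,u}→{c,t}
  live L6: {c,t}→{c}
  live L7: {c}→{c,t}
  live L8: {c,t}→∅

Interfere edges:
  c↔{s,t,u,z}
  s↔{c,t,z}
  t↔{c,s,u}
  u↔{c,t}
  z↔{c,s}

N(s) = ["c", "t", "z"]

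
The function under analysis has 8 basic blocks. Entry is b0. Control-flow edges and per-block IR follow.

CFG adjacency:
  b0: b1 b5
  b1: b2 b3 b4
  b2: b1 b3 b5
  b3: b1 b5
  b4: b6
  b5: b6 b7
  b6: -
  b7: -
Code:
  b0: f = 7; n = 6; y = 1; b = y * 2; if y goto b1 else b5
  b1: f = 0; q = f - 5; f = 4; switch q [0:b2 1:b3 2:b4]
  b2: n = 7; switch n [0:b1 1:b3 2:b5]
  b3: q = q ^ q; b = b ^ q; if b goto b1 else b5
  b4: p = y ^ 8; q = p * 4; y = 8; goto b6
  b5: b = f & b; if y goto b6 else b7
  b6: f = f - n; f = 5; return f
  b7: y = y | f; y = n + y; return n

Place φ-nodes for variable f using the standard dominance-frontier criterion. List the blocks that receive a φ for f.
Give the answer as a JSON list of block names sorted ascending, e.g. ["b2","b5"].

idom tree: b1←b0 b2←b1 b3←b1 b4←b1 b5←b0 b6←b0 b7←b5
Join-block Dom:
  b1: preds {b0,b2,b3}: {b0} ∩ {b0,b1,b2} ∩ {b0,b1,b3} = {b0}; idom=b0
  b3: preds {b1,b2}: {b0,b1} ∩ {b0,b1,b2} = {b0,b1}; idom=b1
  b5: preds {b0,b2,b3}: {b0} ∩ {b0,b1,b2} ∩ {b0,b1,b3} = {b0}; idom=b0
  b6: preds {b4,b5}: {b0,b1,b4} ∩ {b0,b5} = {b0}; idom=b0

Frontier:
  join b1 pred b0: · stop@b0
  join b1 pred b2: b2→b1 stop@b0
  join b1 pred b3: b3→b1 stop@b0
  join b3 pred b1: · stop@b1
  join b3 pred b2: b2 stop@b1
  join b5 pred b0: · stop@b0
  join b5 pred b2: b2→b1 stop@b0
  join b5 pred b3: b3→b1 stop@b0
  join b6 pred b4: b4→b1 stop@b0
  join b6 pred b5: b5 stop@b0
  b0 → ∅
  b1 → {b1,b5,b6}
  b2 → {b1,b3,b5}
  b3 → {b1,b5}
  b4 → {b6}
  b5 → {b6}
  b6 → ∅
  b7 → ∅

φ for f: defs {b0,b1,b6}
  DF⁺ = {b1,b5,b6}

Answer: ["b1", "b5", "b6"]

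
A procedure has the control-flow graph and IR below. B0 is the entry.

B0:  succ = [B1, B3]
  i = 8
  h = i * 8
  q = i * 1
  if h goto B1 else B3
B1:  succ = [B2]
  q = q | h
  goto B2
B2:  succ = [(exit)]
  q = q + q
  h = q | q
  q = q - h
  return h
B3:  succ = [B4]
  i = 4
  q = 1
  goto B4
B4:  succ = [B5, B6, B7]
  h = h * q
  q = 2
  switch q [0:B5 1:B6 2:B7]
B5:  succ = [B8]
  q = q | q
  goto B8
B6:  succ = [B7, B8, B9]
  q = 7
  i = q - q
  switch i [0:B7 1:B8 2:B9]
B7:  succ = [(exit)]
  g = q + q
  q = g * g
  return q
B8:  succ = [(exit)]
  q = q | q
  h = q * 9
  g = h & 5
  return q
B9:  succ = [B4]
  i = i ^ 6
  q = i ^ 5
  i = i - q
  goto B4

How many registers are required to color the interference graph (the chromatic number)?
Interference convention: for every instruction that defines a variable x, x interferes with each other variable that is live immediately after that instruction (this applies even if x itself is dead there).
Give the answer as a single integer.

Per-block:
  B0: def={h,i,q} ue=∅
  B1: def={q} ue={h,q}
  B2: def={h,q} ue={q}
  B3: def={i,q} ue=∅
  B4: def={h,q} ue={h,q}
  B5: def={q} ue={q}
  B6: def={i,q} ue=∅
  B7: def={g,q} ue={q}
  B8: def={g,h,q} ue={q}
  B9: def={i,q} ue={i}

Liveness:
  B0 li=∅ lo={h,q}
  B1 li={h,q} lo={q}
  B2 li={q} lo=∅
  B3 li={h} lo={h,q}
  B4 li={h,q} lo={h,q}
  B5 li={q} lo={q}
  B6 li={h} lo={h,i,q}
  B7 li={q} lo=∅
  B8 li={q} lo=∅
  B9 li={h,i} lo={h,q}

Conflict graph:
  g — {q}
  h — {i,q}
  i — {h,q}
  q — {g,h,i}

Colouring:
  clique {h,i,q} ⇒ need ≥ 3
  3-colouring: r0={q}  r1={g,h}  r2={i}
  χ = 3

Answer: 3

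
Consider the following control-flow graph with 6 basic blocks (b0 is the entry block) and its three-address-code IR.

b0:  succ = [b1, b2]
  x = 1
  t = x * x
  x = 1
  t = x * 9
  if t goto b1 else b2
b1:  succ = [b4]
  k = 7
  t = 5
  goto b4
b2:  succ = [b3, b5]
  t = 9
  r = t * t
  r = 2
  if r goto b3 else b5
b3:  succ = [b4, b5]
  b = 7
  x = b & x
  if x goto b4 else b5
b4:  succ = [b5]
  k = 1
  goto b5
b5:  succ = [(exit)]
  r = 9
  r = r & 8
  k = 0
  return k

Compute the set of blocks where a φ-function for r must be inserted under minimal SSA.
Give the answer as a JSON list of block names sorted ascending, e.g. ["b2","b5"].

Answer: ["b4", "b5"]

Analysis:
idom tree: b1←b0 b2←b0 b3←b2 b4←b0 b5←b0
Dom at joins:
  b4: preds {b1,b3}: {b0,b1} ∩ {b0,b2,b3} = {b0}; idom=b0
  b5: preds {b2,b3,b4}: {b0,b2} ∩ {b0,b2,b3} ∩ {b0,b4} = {b0}; idom=b0

DF derivation:
  join b4 pred b1: b1 stop@b0
  join b4 pred b3: b3→b2 stop@b0
  join b5 pred b2: b2 stop@b0
  join b5 pred b3: b3→b2 stop@b0
  join b5 pred b4: b4 stop@b0
  DF(b0)=∅
  DF(b1)={b4}
  DF(b2)={b4,b5}
  DF(b3)={b4,b5}
  DF(b4)={b5}
  DF(b5)=∅

φ for r: defs {b2,b5}
  DF⁺ = {b4,b5}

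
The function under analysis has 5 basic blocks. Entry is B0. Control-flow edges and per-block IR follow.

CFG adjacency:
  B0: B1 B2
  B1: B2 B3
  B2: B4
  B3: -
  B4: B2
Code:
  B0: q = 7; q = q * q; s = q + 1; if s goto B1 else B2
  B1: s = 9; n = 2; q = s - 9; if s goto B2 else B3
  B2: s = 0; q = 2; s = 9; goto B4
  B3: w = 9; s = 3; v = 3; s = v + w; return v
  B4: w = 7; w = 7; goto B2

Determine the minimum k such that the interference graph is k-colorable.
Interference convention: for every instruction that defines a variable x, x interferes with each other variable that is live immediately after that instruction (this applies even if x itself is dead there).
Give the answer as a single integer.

def/use:
  B0 def {q,s} use ∅
  B1 def {n,q,s} use ∅
  B2 def {q,s} use ∅
  B3 def {s,v,w} use ∅
  B4 def {w} use ∅

Backward fixpoint:
  B0: in=∅ out=∅
  B1: in=∅ out=∅
  B2: in=∅ out=∅
  B3: in=∅ out=∅
  B4: in=∅ out=∅

Conflict graph:
  n — {s}
  q — {s}
  s — {n,q,v,w}
  v — {s,w}
  w — {s,v}

Registers:
  {s,v,w} pairwise interfere (3-clique) ⇒ χ ≥ 3
  assign n→R1 q→R1 s→R0 v→R1 w→R2 — no edge inside a register ⇒ χ ≤ 3
  χ = 3

Answer: 3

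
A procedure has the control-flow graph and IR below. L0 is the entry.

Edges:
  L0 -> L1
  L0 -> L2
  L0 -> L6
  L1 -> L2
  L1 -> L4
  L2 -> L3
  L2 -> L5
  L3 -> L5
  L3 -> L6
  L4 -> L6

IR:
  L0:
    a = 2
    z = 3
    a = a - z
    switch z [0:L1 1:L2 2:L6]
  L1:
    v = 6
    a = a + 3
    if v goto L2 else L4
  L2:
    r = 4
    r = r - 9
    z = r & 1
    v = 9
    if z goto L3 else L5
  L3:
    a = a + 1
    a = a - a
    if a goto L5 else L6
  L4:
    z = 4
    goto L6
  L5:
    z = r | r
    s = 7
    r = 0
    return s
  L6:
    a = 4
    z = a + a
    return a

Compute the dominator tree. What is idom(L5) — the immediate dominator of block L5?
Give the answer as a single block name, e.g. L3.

Answer: L2

Analysis:
idom tree: L1←L0 L2←L0 L3←L2 L4←L1 L5←L2 L6←L0
Join-block Dom:
  L2: preds {L0,L1}: {L0} ∩ {L0,L1} = {L0}; idom=L0
  L5: preds {L2,L3}: {L0,L2} ∩ {L0,L2,L3} = {L0,L2}; idom=L2
  L6: preds {L0,L3,L4}: {L0} ∩ {L0,L2,L3} ∩ {L0,L1,L4} = {L0}; idom=L0

idom(L5) = L2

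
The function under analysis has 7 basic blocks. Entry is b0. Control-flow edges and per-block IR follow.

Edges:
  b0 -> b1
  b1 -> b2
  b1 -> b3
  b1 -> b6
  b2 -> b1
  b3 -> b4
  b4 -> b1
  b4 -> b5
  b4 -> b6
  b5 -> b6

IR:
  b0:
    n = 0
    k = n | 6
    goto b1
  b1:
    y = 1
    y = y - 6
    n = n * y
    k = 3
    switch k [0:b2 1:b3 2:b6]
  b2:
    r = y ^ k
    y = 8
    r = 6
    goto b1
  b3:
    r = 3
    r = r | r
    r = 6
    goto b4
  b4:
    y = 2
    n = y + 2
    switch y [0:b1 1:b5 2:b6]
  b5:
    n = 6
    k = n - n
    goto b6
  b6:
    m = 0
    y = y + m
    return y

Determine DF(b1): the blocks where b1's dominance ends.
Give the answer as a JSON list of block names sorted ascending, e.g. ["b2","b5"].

Answer: ["b1"]

Working:
idom tree: b1←b0 b2←b1 b3←b1 b4←b3 b5←b4 b6←b1
Join-block Dom:
  b1: preds {b0,b2,b4}: {b0} ∩ {b0,b1,b2} ∩ {b0,b1,b3,b4} = {b0}; idom=b0
  b6: preds {b1,b4,b5}: {b0,b1} ∩ {b0,b1,b3,b4} ∩ {b0,b1,b3,b4,b5} = {b0,b1}; idom=b1

DF derivation:
  b1←b0: walk · to b0
  b1←b2: walk b2→b1 to b0
  b1←b4: walk b4→b3→b1 to b0
  b6←b1: walk · to b1
  b6←b4: walk b4→b3 to b1
  b6←b5: walk b5→b4→b3 to b1
  DF(b0)=∅
  DF(b1)={b1}
  DF(b2)={b1}
  DF(b3)={b1,b6}
  DF(b4)={b1,b6}
  DF(b5)={b6}
  DF(b6)=∅

DF(b1) = ["b1"]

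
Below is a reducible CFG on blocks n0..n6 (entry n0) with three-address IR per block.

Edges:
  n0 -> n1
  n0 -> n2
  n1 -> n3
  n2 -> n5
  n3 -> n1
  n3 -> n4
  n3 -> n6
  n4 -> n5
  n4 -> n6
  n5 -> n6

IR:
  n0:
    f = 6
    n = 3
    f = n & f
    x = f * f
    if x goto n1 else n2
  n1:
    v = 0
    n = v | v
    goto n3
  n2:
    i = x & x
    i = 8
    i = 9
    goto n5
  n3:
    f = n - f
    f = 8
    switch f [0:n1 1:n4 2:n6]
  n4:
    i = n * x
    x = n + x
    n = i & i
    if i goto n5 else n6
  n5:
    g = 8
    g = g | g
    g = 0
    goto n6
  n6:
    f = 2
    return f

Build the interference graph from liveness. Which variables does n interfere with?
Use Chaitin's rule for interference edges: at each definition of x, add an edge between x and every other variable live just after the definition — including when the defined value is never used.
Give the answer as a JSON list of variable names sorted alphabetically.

def/use:
  n0: def={f,n,x} ue=∅
  n1: def={n,v} ue=∅
  n2: def={i} ue={x}
  n3: def={f} ue={f,n}
  n4: def={i,n,x} ue={n,x}
  n5: def={g} ue=∅
  n6: def={f} ue=∅

Liveness:
  n0: in=∅ out={f,x}
  n1: in={f,x} out={f,n,x}
  n2: in={x} out=∅
  n3: in={f,n,x} out={f,n,x}
  n4: in={n,x} out=∅
  n5: in=∅ out=∅
  n6: in=∅ out=∅

Interference:
  f↔{n,v,x}
  g↔∅
  i↔{n,x}
  n↔{f,i,x}
  v↔{f,x}
  x↔{f,i,n,v}

N(n) = ["f", "i", "x"]

Answer: ["f", "i", "x"]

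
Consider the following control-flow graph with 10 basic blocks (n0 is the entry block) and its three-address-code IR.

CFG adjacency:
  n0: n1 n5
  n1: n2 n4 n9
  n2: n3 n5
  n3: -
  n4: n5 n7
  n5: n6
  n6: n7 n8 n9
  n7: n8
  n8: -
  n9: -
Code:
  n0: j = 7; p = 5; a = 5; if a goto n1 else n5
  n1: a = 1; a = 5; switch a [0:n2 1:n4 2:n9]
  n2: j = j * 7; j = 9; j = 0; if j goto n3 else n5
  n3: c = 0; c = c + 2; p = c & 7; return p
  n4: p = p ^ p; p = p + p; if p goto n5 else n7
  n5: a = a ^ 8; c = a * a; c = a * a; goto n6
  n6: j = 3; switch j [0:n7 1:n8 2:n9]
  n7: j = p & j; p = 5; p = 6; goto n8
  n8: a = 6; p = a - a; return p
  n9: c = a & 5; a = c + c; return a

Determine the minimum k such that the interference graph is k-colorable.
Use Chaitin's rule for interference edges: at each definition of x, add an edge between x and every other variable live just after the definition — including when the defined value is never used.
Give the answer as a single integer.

def/use:
  n0: {a,j,p} / ∅
  n1: {a} / ∅
  n2: {j} / {j}
  n3: {c,p} / ∅
  n4: {p} / {p}
  n5: {a,c} / {a}
  n6: {j} / ∅
  n7: {j,p} / {j,p}
  n8: {a,p} / ∅
  n9: {a,c} / {a}

Backward fixpoint:
  n0 li=∅ lo={a,j,p}
  n1 li={j,p} lo={a,j,p}
  n2 li={a,j,p} lo={a,p}
  n3 li=∅ lo=∅
  n4 li={a,j,p} lo={a,j,p}
  n5 li={a,p} lo={a,p}
  n6 li={a,p} lo={a,j,p}
  n7 li={j,p} lo=∅
  n8 li=∅ lo=∅
  n9 li={a} lo=∅

Interference:
  a: {c,j,p}
  c: {a,p}
  j: {a,p}
  p: {a,c,j}

Colouring:
  clique {a,c,p} ⇒ need ≥ 3
  assign a→c0 c→c2 j→c2 p→c1 — no edge inside a register ⇒ χ ≤ 3
  χ = 3

Answer: 3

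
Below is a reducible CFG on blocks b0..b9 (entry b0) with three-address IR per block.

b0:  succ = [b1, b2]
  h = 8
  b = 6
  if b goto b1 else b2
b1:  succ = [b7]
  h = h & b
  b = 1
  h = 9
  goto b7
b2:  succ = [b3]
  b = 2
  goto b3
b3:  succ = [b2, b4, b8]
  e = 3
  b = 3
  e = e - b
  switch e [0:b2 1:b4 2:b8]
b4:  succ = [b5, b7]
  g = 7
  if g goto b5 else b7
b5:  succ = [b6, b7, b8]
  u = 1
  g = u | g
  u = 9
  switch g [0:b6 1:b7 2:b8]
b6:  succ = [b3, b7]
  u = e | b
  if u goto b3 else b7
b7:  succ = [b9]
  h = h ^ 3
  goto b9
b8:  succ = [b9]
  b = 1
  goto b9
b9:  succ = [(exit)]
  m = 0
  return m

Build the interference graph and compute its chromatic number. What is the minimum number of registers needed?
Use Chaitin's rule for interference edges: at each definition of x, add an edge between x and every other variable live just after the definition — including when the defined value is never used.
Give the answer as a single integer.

Block summaries:
  b0: {b,h} / ∅
  b1: {b,h} / {b,h}
  b2: {b} / ∅
  b3: {b,e} / ∅
  b4: {g} / ∅
  b5: {g,u} / {g}
  b6: {u} / {b,e}
  b7: {h} / {h}
  b8: {b} / ∅
  b9: {m} / ∅

Live sets:
  b0: in=∅ out={b,h}
  b1: in={b,h} out={h}
  b2: in={h} out={h}
  b3: in={h} out={b,e,h}
  b4: in={b,e,h} out={b,e,g,h}
  b5: in={b,e,g,h} out={b,e,h}
  b6: in={b,e,h} out={h}
  b7: in={h} out=∅
  b8: in=∅ out=∅
  b9: in=∅ out=∅

Interference:
  b: {e,g,h,u}
  e: {b,g,h,u}
  g: {b,e,h,u}
  h: {b,e,g,u}
  m: ∅
  u: {b,e,g,h}

Colouring:
  clique {b,e,g,h,u} ⇒ need ≥ 5
  assign b→R0 e→R1 g→R2 h→R3 m→R0 u→R4 — no edge inside a register ⇒ χ ≤ 5
  χ = 5

Answer: 5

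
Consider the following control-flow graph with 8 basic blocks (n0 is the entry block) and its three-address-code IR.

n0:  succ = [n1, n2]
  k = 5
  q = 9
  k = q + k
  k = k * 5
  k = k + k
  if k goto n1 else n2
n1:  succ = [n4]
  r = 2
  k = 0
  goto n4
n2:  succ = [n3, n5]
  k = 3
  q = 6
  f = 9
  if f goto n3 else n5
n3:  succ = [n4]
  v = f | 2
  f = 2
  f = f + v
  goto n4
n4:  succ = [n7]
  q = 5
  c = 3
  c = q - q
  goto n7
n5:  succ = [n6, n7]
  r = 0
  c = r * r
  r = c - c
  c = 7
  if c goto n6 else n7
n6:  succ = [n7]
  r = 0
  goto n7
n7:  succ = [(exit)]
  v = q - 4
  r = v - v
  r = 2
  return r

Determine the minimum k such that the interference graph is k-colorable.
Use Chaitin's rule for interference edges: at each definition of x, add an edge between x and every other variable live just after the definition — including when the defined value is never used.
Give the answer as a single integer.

Answer: 2

Analysis:
def/use:
  n0 def {k,q} use ∅
  n1 def {k,r} use ∅
  n2 def {f,k,q} use ∅
  n3 def {f,v} use {f}
  n4 def {c,q} use ∅
  n5 def {c,r} use ∅
  n6 def {r} use ∅
  n7 def {r,v} use {q}

Live sets:
  n0 li=∅ lo=∅
  n1 li=∅ lo=∅
  n2 li=∅ lo={f,q}
  n3 li={f} lo=∅
  n4 li=∅ lo={q}
  n5 li={q} lo={q}
  n6 li={q} lo={q}
  n7 li={q} lo=∅

Interference:
  c↔{q}
  f↔{q,v}
  k↔{q}
  q↔{c,f,k,r}
  r↔{q}
  v↔{f}

Registers:
  {c,q} pairwise interfere (2-clique) ⇒ χ ≥ 2
  assign c→c1 f→c1 k→c1 q→c0 r→c1 v→c0 — no edge inside a register ⇒ χ ≤ 2
  χ = 2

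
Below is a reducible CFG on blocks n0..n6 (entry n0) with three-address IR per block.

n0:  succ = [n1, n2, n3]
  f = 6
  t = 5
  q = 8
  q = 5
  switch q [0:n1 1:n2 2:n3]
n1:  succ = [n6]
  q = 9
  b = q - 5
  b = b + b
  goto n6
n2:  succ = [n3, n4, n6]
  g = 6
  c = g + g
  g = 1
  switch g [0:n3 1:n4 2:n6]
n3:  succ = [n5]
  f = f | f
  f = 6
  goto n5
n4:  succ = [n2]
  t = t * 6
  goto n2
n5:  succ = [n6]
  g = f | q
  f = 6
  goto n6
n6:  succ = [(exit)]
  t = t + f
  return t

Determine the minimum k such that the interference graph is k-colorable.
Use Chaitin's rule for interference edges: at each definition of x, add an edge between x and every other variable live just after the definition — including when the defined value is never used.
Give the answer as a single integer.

Block summaries:
  n0 def {f,q,t} use ∅
  n1 def {b,q} use ∅
  n2 def {c,g} use ∅
  n3 def {f} use {f}
  n4 def {t} use {t}
  n5 def {f,g} use {f,q}
  n6 def {t} use {f,t}

Backward fixpoint:
  n0: in=∅ out={f,q,t}
  n1: in={f,t} out={f,t}
  n2: in={f,q,t} out={f,q,t}
  n3: in={f,q,t} out={f,q,t}
  n4: in={f,q,t} out={f,q,t}
  n5: in={f,q,t} out={f,t}
  n6: in={f,t} out=∅

Conflict graph:
  b: {f,t}
  c: {f,q,t}
  f: {b,c,g,q,t}
  g: {f,q,t}
  q: {c,f,g,t}
  t: {b,c,f,g,q}

Registers:
  lower bound: {c,f,q,t} mutually conflict ⇒ χ ≥ 4
  assign b→r2 c→r3 f→r0 g→r3 q→r2 t→r1 — no edge inside a register ⇒ χ ≤ 4
  χ = 4

Answer: 4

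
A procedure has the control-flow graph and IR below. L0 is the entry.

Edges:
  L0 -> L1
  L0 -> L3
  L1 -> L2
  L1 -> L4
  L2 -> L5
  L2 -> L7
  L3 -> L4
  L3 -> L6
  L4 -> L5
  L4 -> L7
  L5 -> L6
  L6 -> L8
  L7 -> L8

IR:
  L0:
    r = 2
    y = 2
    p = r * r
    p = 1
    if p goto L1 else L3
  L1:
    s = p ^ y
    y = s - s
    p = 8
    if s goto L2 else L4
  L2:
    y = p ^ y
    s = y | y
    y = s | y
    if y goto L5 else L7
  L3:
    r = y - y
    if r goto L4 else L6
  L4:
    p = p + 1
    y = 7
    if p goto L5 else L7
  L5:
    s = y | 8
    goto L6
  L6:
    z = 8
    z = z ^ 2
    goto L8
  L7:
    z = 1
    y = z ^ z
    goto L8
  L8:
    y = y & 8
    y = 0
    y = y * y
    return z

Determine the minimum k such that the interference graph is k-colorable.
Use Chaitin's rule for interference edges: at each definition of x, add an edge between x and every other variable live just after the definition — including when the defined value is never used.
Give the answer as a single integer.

def/use:
  L0 def {p,r,y} use ∅
  L1 def {p,s,y} use {p,y}
  L2 def {s,y} use {p,y}
  L3 def {r} use {y}
  L4 def {p,y} use {p}
  L5 def {s} use {y}
  L6 def {z} use ∅
  L7 def {y,z} use ∅
  L8 def {y} use {y,z}

Liveness:
  L0 li=∅ lo={p,y}
  L1 li={p,y} lo={p,y}
  L2 li={p,y} lo={y}
  L3 li={p,y} lo={p,y}
  L4 li={p} lo={y}
  L5 li={y} lo={y}
  L6 li={y} lo={y,z}
  L7 li=∅ lo={y,z}
  L8 li={y,z} lo=∅

Interference:
  p↔{r,s,y}
  r↔{p,y}
  s↔{p,y}
  y↔{p,r,s,z}
  z↔{y}

Registers:
  lower bound: {p,r,y} mutually conflict ⇒ χ ≥ 3
  assign p→R1 r→R2 s→R2 y→R0 z→R1 — no edge inside a register ⇒ χ ≤ 3
  χ = 3

Answer: 3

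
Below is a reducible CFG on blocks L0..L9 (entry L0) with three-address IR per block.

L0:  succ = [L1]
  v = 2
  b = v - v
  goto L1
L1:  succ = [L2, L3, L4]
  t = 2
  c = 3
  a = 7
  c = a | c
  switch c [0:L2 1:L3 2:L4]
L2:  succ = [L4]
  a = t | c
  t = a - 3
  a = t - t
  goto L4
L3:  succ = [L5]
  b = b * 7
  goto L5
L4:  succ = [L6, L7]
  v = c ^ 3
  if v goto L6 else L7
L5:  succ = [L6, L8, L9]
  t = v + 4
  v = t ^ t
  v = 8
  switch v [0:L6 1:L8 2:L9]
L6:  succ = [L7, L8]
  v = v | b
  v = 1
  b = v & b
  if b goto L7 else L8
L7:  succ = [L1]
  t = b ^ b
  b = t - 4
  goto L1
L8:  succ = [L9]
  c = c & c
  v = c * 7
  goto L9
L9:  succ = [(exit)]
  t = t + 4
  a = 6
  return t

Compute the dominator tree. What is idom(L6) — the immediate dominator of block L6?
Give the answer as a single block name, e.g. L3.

idom tree: L1←L0 L2←L1 L3←L1 L4←L1 L5←L3 L6←L1 L7←L1 L8←L1 L9←L1
Join-block Dom:
  L1: preds {L0,L7}: {L0} ∩ {L0,L1,L7} = {L0}; idom=L0
  L4: preds {L1,L2}: {L0,L1} ∩ {L0,L1,L2} = {L0,L1}; idom=L1
  L6: preds {L4,L5}: {L0,L1,L4} ∩ {L0,L1,L3,L5} = {L0,L1}; idom=L1
  L7: preds {L4,L6}: {L0,L1,L4} ∩ {L0,L1,L6} = {L0,L1}; idom=L1
  L8: preds {L5,L6}: {L0,L1,L3,L5} ∩ {L0,L1,L6} = {L0,L1}; idom=L1
  L9: preds {L5,L8}: {L0,L1,L3,L5} ∩ {L0,L1,L8} = {L0,L1}; idom=L1

idom(L6) = L1

Answer: L1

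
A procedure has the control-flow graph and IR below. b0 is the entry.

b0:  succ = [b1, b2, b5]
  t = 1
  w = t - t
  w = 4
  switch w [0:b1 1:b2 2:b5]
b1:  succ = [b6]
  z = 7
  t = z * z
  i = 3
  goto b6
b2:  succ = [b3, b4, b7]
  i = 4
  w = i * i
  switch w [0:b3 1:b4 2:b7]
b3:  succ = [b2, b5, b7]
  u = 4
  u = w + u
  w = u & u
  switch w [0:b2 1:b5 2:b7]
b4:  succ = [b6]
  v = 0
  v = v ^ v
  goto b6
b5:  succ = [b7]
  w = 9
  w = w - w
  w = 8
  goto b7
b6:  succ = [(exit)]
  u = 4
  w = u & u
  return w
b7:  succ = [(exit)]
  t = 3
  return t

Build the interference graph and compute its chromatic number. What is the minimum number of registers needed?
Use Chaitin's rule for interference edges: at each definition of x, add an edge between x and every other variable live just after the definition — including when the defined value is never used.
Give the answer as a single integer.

Answer: 2

Analysis:
Block summaries:
  b0 def {t,w} use ∅
  b1 def {i,t,z} use ∅
  b2 def {i,w} use ∅
  b3 def {u,w} use {w}
  b4 def {v} use ∅
  b5 def {w} use ∅
  b6 def {u,w} use ∅
  b7 def {t} use ∅

Liveness:
  b0: in=∅ out=∅
  b1: in=∅ out=∅
  b2: in=∅ out={w}
  b3: in={w} out=∅
  b4: in=∅ out=∅
  b5: in=∅ out=∅
  b6: in=∅ out=∅
  b7: in=∅ out=∅

Conflict graph:
  i: ∅
  t: ∅
  u: {w}
  v: ∅
  w: {u}
  z: ∅

Registers:
  lower bound: {u,w} mutually conflict ⇒ χ ≥ 2
  2-colouring: r0={i,t,u,v,z}  r1={w}
  χ = 2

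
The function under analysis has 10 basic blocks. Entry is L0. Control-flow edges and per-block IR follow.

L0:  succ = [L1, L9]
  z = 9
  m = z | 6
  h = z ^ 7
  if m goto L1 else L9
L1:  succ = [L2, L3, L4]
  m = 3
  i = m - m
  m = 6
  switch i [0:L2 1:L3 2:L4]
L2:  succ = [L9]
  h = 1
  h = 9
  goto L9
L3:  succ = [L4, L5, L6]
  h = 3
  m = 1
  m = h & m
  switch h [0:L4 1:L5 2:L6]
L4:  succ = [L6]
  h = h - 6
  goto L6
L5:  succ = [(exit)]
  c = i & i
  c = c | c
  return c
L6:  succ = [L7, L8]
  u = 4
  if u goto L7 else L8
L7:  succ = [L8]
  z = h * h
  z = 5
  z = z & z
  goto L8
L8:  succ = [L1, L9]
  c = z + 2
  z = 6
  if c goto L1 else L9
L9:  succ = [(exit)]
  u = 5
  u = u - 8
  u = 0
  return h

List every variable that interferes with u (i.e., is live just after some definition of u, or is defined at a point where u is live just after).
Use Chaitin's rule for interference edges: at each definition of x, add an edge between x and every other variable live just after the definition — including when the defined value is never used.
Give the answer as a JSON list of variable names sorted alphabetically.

def/use:
  L0 def {h,m,z} use ∅
  L1 def {i,m} use ∅
  L2 def {h} use ∅
  L3 def {h,m} use ∅
  L4 def {h} use {h}
  L5 def {c} use {i}
  L6 def {u} use ∅
  L7 def {z} use {h}
  L8 def {c,z} use {z}
  L9 def {u} use {h}

Liveness:
  L0 li=∅ lo={h,z}
  L1 li={h,z} lo={h,i,z}
  L2 li=∅ lo={h}
  L3 li={i,z} lo={h,i,z}
  L4 li={h,z} lo={h,z}
  L5 li={i} lo=∅
  L6 li={h,z} lo={h,z}
  L7 li={h} lo={h,z}
  L8 li={h,z} lo={h,z}
  L9 li={h} lo=∅

Interference:
  c — {h,z}
  h — {c,i,m,u,z}
  i — {h,m,z}
  m — {h,i,z}
  u — {h,z}
  z — {c,h,i,m,u}

N(u) = ["h", "z"]

Answer: ["h", "z"]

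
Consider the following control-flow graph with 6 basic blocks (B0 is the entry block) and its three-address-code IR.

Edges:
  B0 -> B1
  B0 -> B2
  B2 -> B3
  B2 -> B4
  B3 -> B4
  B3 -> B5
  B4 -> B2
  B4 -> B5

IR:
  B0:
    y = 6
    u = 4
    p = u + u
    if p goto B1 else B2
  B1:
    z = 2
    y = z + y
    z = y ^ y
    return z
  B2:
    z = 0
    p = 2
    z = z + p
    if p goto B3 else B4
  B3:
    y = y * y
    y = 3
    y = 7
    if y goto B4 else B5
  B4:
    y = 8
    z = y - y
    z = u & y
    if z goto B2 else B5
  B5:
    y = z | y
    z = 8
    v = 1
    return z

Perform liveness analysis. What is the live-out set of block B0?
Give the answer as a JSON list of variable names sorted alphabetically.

Answer: ["u", "y"]

Working:
Block summaries:
  B0: {p,u,y} / ∅
  B1: {y,z} / {y}
  B2: {p,z} / ∅
  B3: {y} / {y}
  B4: {y,z} / {u}
  B5: {v,y,z} / {y,z}

Liveness:
  B0: in=∅ out={u,y}
  B1: in={y} out=∅
  B2: in={u,y} out={u,y,z}
  B3: in={u,y,z} out={u,y,z}
  B4: in={u} out={u,y,z}
  B5: in={y,z} out=∅

live-out(B0) = ["u", "y"]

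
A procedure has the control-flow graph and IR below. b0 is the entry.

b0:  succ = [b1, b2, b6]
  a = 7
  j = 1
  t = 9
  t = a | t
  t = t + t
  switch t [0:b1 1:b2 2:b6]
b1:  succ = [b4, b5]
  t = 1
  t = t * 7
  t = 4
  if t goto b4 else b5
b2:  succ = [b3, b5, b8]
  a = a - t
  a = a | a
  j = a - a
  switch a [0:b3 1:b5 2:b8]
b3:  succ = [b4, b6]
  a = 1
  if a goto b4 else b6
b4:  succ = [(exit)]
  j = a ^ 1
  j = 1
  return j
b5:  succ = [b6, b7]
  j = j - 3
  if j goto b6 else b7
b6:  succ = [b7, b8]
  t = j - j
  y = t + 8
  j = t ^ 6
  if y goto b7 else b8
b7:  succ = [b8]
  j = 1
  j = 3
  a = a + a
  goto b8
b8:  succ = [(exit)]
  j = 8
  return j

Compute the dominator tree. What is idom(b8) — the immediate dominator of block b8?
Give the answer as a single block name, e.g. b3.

Answer: b0

Analysis:
idom tree: b1←b0 b2←b0 b3←b2 b4←b0 b5←b0 b6←b0 b7←b0 b8←b0
Dom at joins:
  b4: preds {b1,b3}: {b0,b1} ∩ {b0,b2,b3} = {b0}; idom=b0
  b5: preds {b1,b2}: {b0,b1} ∩ {b0,b2} = {b0}; idom=b0
  b6: preds {b0,b3,b5}: {b0} ∩ {b0,b2,b3} ∩ {b0,b5} = {b0}; idom=b0
  b7: preds {b5,b6}: {b0,b5} ∩ {b0,b6} = {b0}; idom=b0
  b8: preds {b2,b6,b7}: {b0,b2} ∩ {b0,b6} ∩ {b0,b7} = {b0}; idom=b0

idom(b8) = b0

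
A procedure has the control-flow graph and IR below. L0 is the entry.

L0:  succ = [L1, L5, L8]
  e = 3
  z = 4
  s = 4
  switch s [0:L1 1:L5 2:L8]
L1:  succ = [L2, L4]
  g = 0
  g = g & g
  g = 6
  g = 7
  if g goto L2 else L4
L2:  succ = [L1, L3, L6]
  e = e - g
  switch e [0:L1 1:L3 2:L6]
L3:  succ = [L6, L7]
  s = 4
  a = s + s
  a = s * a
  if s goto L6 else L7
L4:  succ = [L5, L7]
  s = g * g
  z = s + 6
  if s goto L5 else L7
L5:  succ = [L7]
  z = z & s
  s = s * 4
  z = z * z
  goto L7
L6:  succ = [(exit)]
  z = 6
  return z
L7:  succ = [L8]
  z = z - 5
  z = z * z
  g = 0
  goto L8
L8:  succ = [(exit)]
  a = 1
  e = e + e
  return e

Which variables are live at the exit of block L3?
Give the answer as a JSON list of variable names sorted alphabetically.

Block summaries:
  L0: {e,s,z} / ∅
  L1: {g} / ∅
  L2: {e} / {e,g}
  L3: {a,s} / ∅
  L4: {s,z} / {g}
  L5: {s,z} / {s,z}
  L6: {z} / ∅
  L7: {g,z} / {z}
  L8: {a,e} / {e}

Live sets:
  L0 li=∅ lo={e,s,z}
  L1 li={e,z} lo={e,g,z}
  L2 li={e,g,z} lo={e,z}
  L3 li={e,z} lo={e,z}
  L4 li={e,g} lo={e,s,z}
  L5 li={e,s,z} lo={e,z}
  L6 li=∅ lo=∅
  L7 li={e,z} lo={e}
  L8 li={e} lo=∅

live-out(L3) = ["e", "z"]

Answer: ["e", "z"]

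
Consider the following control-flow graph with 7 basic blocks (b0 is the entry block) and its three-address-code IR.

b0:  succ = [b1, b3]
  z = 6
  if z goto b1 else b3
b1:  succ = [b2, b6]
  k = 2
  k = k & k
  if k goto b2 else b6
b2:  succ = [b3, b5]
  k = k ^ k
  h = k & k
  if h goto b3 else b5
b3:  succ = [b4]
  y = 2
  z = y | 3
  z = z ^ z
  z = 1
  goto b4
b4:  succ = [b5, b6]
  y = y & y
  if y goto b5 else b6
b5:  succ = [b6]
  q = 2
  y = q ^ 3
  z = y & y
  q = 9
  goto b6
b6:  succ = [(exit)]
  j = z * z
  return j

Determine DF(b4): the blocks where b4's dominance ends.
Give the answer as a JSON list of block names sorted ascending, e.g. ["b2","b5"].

idom tree: b1←b0 b2←b1 b3←b0 b4←b3 b5←b0 b6←b0
Join-block Dom:
  b3: preds {b0,b2}: {b0} ∩ {b0,b1,b2} = {b0}; idom=b0
  b5: preds {b2,b4}: {b0,b1,b2} ∩ {b0,b3,b4} = {b0}; idom=b0
  b6: preds {b1,b4,b5}: {b0,b1} ∩ {b0,b3,b4} ∩ {b0,b5} = {b0}; idom=b0

DF walk-up:
  join b3 pred b0: · stop@b0
  join b3 pred b2: b2→b1 stop@b0
  join b5 pred b2: b2→b1 stop@b0
  join b5 pred b4: b4→b3 stop@b0
  join b6 pred b1: b1 stop@b0
  join b6 pred b4: b4→b3 stop@b0
  join b6 pred b5: b5 stop@b0
  b0 → ∅
  b1 → {b3,b5,b6}
  b2 → {b3,b5}
  b3 → {b5,b6}
  b4 → {b5,b6}
  b5 → {b6}
  b6 → ∅

DF(b4) = ["b5", "b6"]

Answer: ["b5", "b6"]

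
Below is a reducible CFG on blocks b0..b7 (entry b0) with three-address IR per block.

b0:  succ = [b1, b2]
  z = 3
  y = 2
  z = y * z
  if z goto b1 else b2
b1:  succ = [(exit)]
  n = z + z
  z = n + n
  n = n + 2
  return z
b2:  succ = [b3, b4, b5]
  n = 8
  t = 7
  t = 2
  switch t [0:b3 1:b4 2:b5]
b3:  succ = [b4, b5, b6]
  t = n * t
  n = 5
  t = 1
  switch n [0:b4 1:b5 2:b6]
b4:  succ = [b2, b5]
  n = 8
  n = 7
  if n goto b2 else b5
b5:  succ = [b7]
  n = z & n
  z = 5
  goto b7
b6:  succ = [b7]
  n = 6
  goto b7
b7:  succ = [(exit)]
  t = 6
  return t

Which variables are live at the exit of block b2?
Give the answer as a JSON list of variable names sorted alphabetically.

Per-block:
  b0 def {y,z} use ∅
  b1 def {n,z} use {z}
  b2 def {n,t} use ∅
  b3 def {n,t} use {n,t}
  b4 def {n} use ∅
  b5 def {n,z} use {n,z}
  b6 def {n} use ∅
  b7 def {t} use ∅

Backward fixpoint:
  b0: in=∅ out={z}
  b1: in={z} out=∅
  b2: in={z} out={n,t,z}
  b3: in={n,t,z} out={n,z}
  b4: in={z} out={n,z}
  b5: in={n,z} out=∅
  b6: in=∅ out=∅
  b7: in=∅ out=∅

live-out(b2) = ["n", "t", "z"]

Answer: ["n", "t", "z"]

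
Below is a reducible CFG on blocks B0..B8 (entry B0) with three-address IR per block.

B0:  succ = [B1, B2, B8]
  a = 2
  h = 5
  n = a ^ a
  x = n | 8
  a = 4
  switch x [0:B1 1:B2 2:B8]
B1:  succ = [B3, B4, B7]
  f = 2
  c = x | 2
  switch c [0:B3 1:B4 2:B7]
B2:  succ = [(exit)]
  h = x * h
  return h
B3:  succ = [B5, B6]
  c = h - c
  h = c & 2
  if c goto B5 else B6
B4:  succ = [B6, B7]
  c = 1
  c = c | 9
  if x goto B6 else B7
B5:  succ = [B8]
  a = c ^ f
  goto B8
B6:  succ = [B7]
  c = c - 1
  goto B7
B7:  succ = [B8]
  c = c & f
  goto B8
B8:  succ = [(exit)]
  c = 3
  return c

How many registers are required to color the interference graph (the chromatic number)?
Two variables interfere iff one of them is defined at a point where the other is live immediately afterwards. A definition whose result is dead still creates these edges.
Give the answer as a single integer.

Block summaries:
  B0: {a,h,n,x} / ∅
  B1: {c,f} / {x}
  B2: {h} / {h,x}
  B3: {c,h} / {c,h}
  B4: {c} / {x}
  B5: {a} / {c,f}
  B6: {c} / {c}
  B7: {c} / {c,f}
  B8: {c} / ∅

Backward fixpoint:
  B0 li=∅ lo={h,x}
  B1 li={h,x} lo={c,f,h,x}
  B2 li={h,x} lo=∅
  B3 li={c,f,h} lo={c,f}
  B4 li={f,x} lo={c,f}
  B5 li={c,f} lo=∅
  B6 li={c,f} lo={c,f}
  B7 li={c,f} lo=∅
  B8 li=∅ lo=∅

Interfere edges:
  a — {h,x}
  c — {f,h,x}
  f — {c,h,x}
  h — {a,c,f,n,x}
  n — {h}
  x — {a,c,f,h}

Chromatic number:
  lower bound: {c,f,h,x} mutually conflict ⇒ χ ≥ 4
  4-colouring: r0={h}  r1={n,x}  r2={a,c}  r3={f}
  χ = 4

Answer: 4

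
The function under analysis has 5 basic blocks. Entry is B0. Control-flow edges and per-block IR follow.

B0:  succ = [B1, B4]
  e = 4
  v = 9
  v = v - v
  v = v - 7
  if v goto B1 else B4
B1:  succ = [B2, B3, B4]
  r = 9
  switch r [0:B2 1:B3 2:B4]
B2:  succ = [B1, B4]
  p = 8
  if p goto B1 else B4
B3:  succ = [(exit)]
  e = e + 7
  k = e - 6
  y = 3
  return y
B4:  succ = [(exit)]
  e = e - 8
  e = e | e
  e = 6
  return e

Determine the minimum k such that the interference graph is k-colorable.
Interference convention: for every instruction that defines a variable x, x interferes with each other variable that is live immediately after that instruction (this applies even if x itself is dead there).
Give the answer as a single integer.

Answer: 2

Derivation:
def/use:
  B0 def {e,v} use ∅
  B1 def {r} use ∅
  B2 def {p} use ∅
  B3 def {e,k,y} use {e}
  B4 def {e} use {e}

Live sets:
  B0 li=∅ lo={e}
  B1 li={e} lo={e}
  B2 li={e} lo={e}
  B3 li={e} lo=∅
  B4 li={e} lo=∅

Interference:
  e: {p,r,v}
  k: ∅
  p: {e}
  r: {e}
  v: {e}
  y: ∅

Colouring:
  clique {e,p} ⇒ need ≥ 2
  assign e→r0 k→r0 p→r1 r→r1 v→r1 y→r0 — no edge inside a register ⇒ χ ≤ 2
  χ = 2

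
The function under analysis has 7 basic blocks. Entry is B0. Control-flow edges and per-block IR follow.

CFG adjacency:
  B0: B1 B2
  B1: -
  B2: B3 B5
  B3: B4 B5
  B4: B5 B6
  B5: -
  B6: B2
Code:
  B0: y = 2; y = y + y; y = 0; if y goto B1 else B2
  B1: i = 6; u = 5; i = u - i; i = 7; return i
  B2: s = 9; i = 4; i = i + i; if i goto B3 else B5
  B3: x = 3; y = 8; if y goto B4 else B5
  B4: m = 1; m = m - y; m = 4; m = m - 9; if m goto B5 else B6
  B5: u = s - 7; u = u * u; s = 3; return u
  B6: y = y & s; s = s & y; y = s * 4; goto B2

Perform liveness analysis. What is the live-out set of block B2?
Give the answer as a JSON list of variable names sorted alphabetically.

Answer: ["s"]

Working:
Block summaries:
  B0: def={y} ue=∅
  B1: def={i,u} ue=∅
  B2: def={i,s} ue=∅
  B3: def={x,y} ue=∅
  B4: def={m} ue={y}
  B5: def={s,u} ue={s}
  B6: def={s,y} ue={s,y}

Liveness:
  B0 li=∅ lo=∅
  B1 li=∅ lo=∅
  B2 li=∅ lo={s}
  B3 li={s} lo={s,y}
  B4 li={s,y} lo={s,y}
  B5 li={s} lo=∅
  B6 li={s,y} lo=∅

live-out(B2) = ["s"]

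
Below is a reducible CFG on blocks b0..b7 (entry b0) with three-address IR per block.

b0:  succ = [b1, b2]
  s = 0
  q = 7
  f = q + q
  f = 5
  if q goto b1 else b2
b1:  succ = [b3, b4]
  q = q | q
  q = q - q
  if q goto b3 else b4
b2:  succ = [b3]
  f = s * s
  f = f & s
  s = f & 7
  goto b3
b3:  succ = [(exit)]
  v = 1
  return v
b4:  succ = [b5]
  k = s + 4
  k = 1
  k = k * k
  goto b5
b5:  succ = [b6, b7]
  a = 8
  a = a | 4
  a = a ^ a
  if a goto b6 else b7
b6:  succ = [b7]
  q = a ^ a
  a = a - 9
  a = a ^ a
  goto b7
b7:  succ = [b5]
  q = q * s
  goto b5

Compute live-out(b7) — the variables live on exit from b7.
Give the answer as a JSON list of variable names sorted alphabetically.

Per-block:
  b0: {f,q,s} / ∅
  b1: {q} / {q}
  b2: {f,s} / {s}
  b3: {v} / ∅
  b4: {k} / {s}
  b5: {a} / ∅
  b6: {a,q} / {a}
  b7: {q} / {q,s}

Backward fixpoint:
  b0: in=∅ out={q,s}
  b1: in={q,s} out={q,s}
  b2: in={s} out=∅
  b3: in=∅ out=∅
  b4: in={q,s} out={q,s}
  b5: in={q,s} out={a,q,s}
  b6: in={a,s} out={q,s}
  b7: in={q,s} out={q,s}

live-out(b7) = ["q", "s"]

Answer: ["q", "s"]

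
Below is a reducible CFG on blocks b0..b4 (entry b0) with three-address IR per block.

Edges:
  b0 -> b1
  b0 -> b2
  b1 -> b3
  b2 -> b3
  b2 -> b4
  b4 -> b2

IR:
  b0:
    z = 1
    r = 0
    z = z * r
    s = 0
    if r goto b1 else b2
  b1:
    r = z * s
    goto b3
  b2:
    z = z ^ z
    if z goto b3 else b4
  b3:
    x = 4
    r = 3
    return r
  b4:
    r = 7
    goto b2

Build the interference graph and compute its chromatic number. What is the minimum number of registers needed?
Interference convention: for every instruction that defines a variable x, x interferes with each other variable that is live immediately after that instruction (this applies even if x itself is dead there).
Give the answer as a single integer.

Per-block:
  b0 def {r,s,z} use ∅
  b1 def {r} use {s,z}
  b2 def {z} use {z}
  b3 def {r,x} use ∅
  b4 def {r} use ∅

Backward fixpoint:
  b0 li=∅ lo={s,z}
  b1 li={s,z} lo=∅
  b2 li={z} lo={z}
  b3 li=∅ lo=∅
  b4 li={z} lo={z}

Interfere edges:
  r — {s,z}
  s — {r,z}
  x — ∅
  z — {r,s}

Colouring:
  clique {r,s,z} ⇒ need ≥ 3
  assign r→R0 s→R1 x→R0 z→R2 — no edge inside a register ⇒ χ ≤ 3
  χ = 3

Answer: 3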